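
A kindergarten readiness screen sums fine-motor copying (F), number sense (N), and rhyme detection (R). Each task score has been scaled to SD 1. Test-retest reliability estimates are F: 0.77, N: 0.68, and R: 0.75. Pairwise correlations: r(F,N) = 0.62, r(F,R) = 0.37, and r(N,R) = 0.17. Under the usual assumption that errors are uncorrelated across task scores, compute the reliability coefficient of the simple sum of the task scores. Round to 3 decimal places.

Var(F+N+R) = 3 + 2·[0.62 + 0.37 + 0.17] = 3 + 2.32 = 5.32.
Under uncorrelated errors the observed covariances equal the true-score covariances, so only the own-variance terms attenuate.
True-score variance = [0.77 + 0.68 + 0.75] + 2.32 = 2.2 + 2.32 = 4.52.
Reliability = 4.52 / 5.32 = 0.850.

0.850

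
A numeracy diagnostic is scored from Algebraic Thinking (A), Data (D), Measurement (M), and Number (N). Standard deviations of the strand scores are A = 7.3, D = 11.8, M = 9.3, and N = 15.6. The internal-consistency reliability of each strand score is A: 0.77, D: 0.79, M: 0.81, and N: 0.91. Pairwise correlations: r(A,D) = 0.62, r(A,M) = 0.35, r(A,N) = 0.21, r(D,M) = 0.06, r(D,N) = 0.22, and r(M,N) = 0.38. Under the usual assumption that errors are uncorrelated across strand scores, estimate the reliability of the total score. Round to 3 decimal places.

0.914

Var(A+D+M+N) = 7.3² + 11.8² + 9.3² + 15.6² + 2·[7.3·11.8·0.62 + 7.3·9.3·0.35 + 7.3·15.6·0.21 + 11.8·9.3·0.06 + 11.8·15.6·0.22 + 9.3·15.6·0.38] = 522.38 + 406.591 = 928.971.
Because errors are independent across components, Cov(Tᵢ,Tⱼ) = Cov(Xᵢ,Xⱼ); the off-diagonal part of the true-score variance is the same as above.
True-score variance = [7.3²·0.77 + 11.8²·0.79 + 9.3²·0.81 + 15.6²·0.91] + 406.591 = 442.547 + 406.591 = 849.138.
Reliability = 849.138 / 928.971 = 0.914.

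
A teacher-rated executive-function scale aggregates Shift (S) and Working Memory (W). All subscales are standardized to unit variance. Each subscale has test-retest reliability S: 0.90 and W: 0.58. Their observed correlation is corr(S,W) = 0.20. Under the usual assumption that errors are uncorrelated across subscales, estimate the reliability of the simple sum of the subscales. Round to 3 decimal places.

Var(S+W) = 2 + 2·[0.20] = 2 + 0.4 = 2.4.
Because errors are independent across components, Cov(Tᵢ,Tⱼ) = Cov(Xᵢ,Xⱼ); the off-diagonal part of the true-score variance is the same as above.
True-score variance = [0.90 + 0.58] + 0.4 = 1.48 + 0.4 = 1.88.
Reliability = 1.88 / 2.4 = 0.783.

0.783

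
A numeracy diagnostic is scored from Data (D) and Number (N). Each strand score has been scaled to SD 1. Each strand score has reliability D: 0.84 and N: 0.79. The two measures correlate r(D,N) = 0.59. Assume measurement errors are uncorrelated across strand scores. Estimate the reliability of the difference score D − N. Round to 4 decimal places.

0.5488

Var(D−N) = 1 + 1 − 2·0.59 = 2 − 1.18 = 0.82.
Under uncorrelated errors the observed covariances equal the true-score covariances, so only the own-variance terms attenuate.
True-score variance = [0.84 + 0.79] − 1.18 = 1.63 − 1.18 = 0.45.
Reliability = 0.45 / 0.82 = 0.5488.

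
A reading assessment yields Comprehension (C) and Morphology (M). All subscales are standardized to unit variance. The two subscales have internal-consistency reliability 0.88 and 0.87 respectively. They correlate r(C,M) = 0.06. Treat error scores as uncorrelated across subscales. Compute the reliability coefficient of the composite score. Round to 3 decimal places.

0.882

Var(C+M) = 2 + 2·[0.06] = 2 + 0.12 = 2.12.
Under uncorrelated errors the observed covariances equal the true-score covariances, so only the own-variance terms attenuate.
True-score variance = [0.88 + 0.87] + 0.12 = 1.75 + 0.12 = 1.87.
Reliability = 1.87 / 2.12 = 0.882.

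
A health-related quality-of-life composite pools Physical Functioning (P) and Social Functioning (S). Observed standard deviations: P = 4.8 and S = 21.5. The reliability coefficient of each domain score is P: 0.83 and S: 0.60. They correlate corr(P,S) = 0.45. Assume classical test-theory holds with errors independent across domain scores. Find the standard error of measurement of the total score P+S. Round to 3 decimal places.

Var(total) = 485.29 + 92.88 = 578.17.
True-score variance = 296.473 + 92.88 = 389.353, so reliability = 0.6734.
Error variance = 578.17 − 389.353 = 188.817; SEM = √188.817 = 13.741.

13.741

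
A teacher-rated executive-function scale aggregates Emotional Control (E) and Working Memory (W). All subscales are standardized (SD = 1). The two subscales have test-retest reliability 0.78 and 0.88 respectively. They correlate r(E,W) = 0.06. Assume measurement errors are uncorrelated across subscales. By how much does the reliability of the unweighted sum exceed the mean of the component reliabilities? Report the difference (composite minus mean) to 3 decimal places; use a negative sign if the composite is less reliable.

0.010

Var(sum) = 2 + 0.12 = 2.12; true-score variance = 1.66 + 0.12 = 1.78; composite reliability = 0.8396.
Mean component reliability = 0.8300.
Difference = 0.8396 − 0.8300 = 0.010.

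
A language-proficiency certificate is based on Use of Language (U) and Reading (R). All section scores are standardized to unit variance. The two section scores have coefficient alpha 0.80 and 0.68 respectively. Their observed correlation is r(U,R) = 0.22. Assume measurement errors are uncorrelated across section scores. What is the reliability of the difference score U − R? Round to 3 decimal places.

Var(U−R) = 1 + 1 − 2·0.22 = 2 − 0.44 = 1.56.
Because errors are independent across components, Cov(Tᵢ,Tⱼ) = Cov(Xᵢ,Xⱼ); the off-diagonal part of the true-score variance is the same as above.
True-score variance = [0.80 + 0.68] − 0.44 = 1.48 − 0.44 = 1.04.
Reliability = 1.04 / 1.56 = 0.667.

0.667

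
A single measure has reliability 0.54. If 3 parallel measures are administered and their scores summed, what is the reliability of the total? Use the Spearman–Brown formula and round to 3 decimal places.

0.779

ρ_k = kρ / (1 + (k−1)ρ) = 3·0.54 / (1 + 2·0.54) = 1.620 / 2.080 = 0.779.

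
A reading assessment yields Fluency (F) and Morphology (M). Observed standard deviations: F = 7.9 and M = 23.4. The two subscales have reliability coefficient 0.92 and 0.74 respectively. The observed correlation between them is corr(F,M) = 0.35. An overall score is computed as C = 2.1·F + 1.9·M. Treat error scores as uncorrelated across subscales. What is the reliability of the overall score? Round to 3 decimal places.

0.806

Var(C) = 2.1²·7.9² + 1.9²·23.4² + 2·[3.99·7.9·23.4·0.35] = 2251.92 + 516.314 = 2768.23.
With uncorrelated errors the cross-covariances are all true-score covariance, so they carry over unchanged; only the diagonal terms shrink to ρᵢσᵢ².
True-score variance = [2.1²·7.9²·0.92 + 1.9²·23.4²·0.74] + 516.314 = 1715.96 + 516.314 = 2232.28.
Reliability = 2232.28 / 2768.23 = 0.806.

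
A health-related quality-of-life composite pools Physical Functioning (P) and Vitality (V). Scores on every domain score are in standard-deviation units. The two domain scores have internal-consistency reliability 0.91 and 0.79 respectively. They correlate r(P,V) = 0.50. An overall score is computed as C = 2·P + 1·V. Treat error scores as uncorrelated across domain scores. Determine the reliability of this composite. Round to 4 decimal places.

Var(C) = 2² + 1 + 2·[2·0.50] = 5 + 2 = 7.
Under uncorrelated errors the observed covariances equal the true-score covariances, so only the own-variance terms attenuate.
True-score variance = [2²·0.91 + 0.79] + 2 = 4.43 + 2 = 6.43.
Reliability = 6.43 / 7 = 0.9186.

0.9186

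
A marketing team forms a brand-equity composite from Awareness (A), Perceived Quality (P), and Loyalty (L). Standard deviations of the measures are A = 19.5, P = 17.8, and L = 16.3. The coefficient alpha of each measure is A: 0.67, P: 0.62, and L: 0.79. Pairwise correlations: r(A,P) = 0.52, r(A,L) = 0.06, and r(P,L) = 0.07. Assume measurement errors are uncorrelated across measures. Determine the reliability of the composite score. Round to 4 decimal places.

0.7849

Var(A+P+L) = 19.5² + 17.8² + 16.3² + 2·[19.5·17.8·0.52 + 19.5·16.3·0.06 + 17.8·16.3·0.07] = 962.78 + 439.746 = 1402.53.
With uncorrelated errors the cross-covariances are all true-score covariance, so they carry over unchanged; only the diagonal terms shrink to ρᵢσᵢ².
True-score variance = [19.5²·0.67 + 17.8²·0.62 + 16.3²·0.79] + 439.746 = 661.103 + 439.746 = 1100.85.
Reliability = 1100.85 / 1402.53 = 0.7849.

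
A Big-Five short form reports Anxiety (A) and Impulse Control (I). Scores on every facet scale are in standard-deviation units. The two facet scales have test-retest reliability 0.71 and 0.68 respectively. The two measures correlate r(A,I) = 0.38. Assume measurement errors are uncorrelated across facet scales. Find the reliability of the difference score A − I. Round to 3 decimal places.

0.508

Var(A−I) = 1 + 1 − 2·0.38 = 2 − 0.76 = 1.24.
With uncorrelated errors the cross-covariances are all true-score covariance, so they carry over unchanged; only the diagonal terms shrink to ρᵢσᵢ².
True-score variance = [0.71 + 0.68] − 0.76 = 1.39 − 0.76 = 0.63.
Reliability = 0.63 / 1.24 = 0.508.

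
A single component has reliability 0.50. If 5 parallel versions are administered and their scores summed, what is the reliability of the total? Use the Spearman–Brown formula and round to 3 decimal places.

ρ_k = kρ / (1 + (k−1)ρ) = 5·0.50 / (1 + 4·0.50) = 2.500 / 3.000 = 0.833.

0.833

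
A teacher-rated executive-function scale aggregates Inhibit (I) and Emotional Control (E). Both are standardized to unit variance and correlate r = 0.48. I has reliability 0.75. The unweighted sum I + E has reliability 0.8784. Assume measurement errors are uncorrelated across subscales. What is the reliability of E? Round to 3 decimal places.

Var(I+E) = 2 + 2·0.48 = 2.960.
True-score variance = ρ_I + ρ_E + 2·0.48, so 0.8784 = (0.75 + ρ_E + 0.96) / 2.960.
ρ_E = 0.8784·2.960 − 0.75 − 0.96 = 0.890.

0.890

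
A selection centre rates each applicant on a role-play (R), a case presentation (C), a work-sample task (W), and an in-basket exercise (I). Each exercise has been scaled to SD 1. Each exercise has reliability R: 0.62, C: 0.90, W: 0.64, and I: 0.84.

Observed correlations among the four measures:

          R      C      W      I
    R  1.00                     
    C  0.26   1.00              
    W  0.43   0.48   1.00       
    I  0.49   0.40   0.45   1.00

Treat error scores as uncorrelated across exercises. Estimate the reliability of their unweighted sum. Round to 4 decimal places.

Var(R+C+W+I) = 4 + 2·[0.26 + 0.43 + 0.49 + 0.48 + 0.40 + 0.45] = 4 + 5.02 = 9.02.
With uncorrelated errors the cross-covariances are all true-score covariance, so they carry over unchanged; only the diagonal terms shrink to ρᵢσᵢ².
True-score variance = [0.62 + 0.90 + 0.64 + 0.84] + 5.02 = 3 + 5.02 = 8.02.
Reliability = 8.02 / 9.02 = 0.8891.

0.8891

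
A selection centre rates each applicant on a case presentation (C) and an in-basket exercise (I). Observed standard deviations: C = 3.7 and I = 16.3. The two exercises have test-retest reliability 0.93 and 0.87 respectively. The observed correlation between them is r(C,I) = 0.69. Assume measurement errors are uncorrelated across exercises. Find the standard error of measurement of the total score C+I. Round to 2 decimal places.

Var(total) = 279.38 + 83.2278 = 362.608.
True-score variance = 243.882 + 83.2278 = 327.11, so reliability = 0.9021.
Error variance = 362.608 − 327.11 = 35.498; SEM = √35.498 = 5.96.

5.96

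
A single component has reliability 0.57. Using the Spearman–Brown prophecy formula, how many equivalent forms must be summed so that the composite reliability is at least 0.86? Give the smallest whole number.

5

k ≥ ρ*(1−ρ₁)/(ρ₁(1−ρ*)) = 0.86·0.43 / (0.57·0.14) = 4.634.
Smallest integer k = 5.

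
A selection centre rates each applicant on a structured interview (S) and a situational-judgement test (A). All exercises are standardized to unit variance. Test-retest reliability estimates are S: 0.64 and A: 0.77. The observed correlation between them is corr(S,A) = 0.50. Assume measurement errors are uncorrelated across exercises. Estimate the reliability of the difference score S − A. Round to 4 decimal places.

Var(S−A) = 1 + 1 − 2·0.50 = 2 − 1 = 1.
Because errors are independent across components, Cov(Tᵢ,Tⱼ) = Cov(Xᵢ,Xⱼ); the off-diagonal part of the true-score variance is the same as above.
True-score variance = [0.64 + 0.77] − 1 = 1.41 − 1 = 0.41.
Reliability = 0.41 / 1 = 0.4100.

0.4100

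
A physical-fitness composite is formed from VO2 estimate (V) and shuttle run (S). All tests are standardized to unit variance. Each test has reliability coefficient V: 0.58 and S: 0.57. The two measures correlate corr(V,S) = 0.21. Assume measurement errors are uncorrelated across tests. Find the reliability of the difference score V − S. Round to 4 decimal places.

Var(V−S) = 1 + 1 − 2·0.21 = 2 − 0.42 = 1.58.
Under uncorrelated errors the observed covariances equal the true-score covariances, so only the own-variance terms attenuate.
True-score variance = [0.58 + 0.57] − 0.42 = 1.15 − 0.42 = 0.73.
Reliability = 0.73 / 1.58 = 0.4620.

0.4620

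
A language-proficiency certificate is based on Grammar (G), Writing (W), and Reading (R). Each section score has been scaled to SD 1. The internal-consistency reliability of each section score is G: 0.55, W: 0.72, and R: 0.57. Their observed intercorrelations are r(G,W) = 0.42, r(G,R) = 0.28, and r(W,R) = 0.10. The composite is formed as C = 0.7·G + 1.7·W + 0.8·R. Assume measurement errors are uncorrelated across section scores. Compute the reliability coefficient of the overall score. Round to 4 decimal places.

Var(C) = 0.7² + 1.7² + 0.8² + 2·[1.19·0.42 + 0.56·0.28 + 1.36·0.10] = 4.02 + 1.5852 = 5.6052.
With uncorrelated errors the cross-covariances are all true-score covariance, so they carry over unchanged; only the diagonal terms shrink to ρᵢσᵢ².
True-score variance = [0.7²·0.55 + 1.7²·0.72 + 0.8²·0.57] + 1.5852 = 2.7151 + 1.5852 = 4.3003.
Reliability = 4.3003 / 5.6052 = 0.7672.

0.7672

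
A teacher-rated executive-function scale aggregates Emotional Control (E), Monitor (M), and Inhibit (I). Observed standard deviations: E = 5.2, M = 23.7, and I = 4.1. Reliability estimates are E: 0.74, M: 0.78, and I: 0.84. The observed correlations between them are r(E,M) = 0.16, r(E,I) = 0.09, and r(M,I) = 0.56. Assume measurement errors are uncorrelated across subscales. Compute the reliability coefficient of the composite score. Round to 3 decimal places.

0.824

Var(E+M+I) = 5.2² + 23.7² + 4.1² + 2·[5.2·23.7·0.16 + 5.2·4.1·0.09 + 23.7·4.1·0.56] = 605.54 + 152.105 = 757.645.
Under uncorrelated errors the observed covariances equal the true-score covariances, so only the own-variance terms attenuate.
True-score variance = [5.2²·0.74 + 23.7²·0.78 + 4.1²·0.84] + 152.105 = 472.248 + 152.105 = 624.353.
Reliability = 624.353 / 757.645 = 0.824.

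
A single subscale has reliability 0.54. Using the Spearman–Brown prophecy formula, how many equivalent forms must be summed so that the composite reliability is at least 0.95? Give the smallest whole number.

k ≥ ρ*(1−ρ₁)/(ρ₁(1−ρ*)) = 0.95·0.46 / (0.54·0.05) = 16.185.
Smallest integer k = 17.

17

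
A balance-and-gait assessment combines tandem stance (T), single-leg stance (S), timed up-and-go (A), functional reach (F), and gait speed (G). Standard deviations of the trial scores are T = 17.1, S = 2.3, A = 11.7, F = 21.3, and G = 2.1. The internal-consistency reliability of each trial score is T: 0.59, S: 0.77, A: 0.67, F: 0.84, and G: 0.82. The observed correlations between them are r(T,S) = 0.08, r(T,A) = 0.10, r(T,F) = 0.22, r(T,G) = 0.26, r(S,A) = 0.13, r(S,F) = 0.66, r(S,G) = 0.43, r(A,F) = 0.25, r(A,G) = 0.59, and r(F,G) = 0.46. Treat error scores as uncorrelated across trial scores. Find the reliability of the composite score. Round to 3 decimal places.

0.827

Var(T+S+A+F+G) = 17.1² + 2.3² + 11.7² + 21.3² + 2.1² + 2·[17.1·2.3·0.08 + 17.1·11.7·0.10 + 17.1·21.3·0.22 + 17.1·2.1·0.26 + 2.3·11.7·0.13 + 2.3·21.3·0.66 + 2.3·2.1·0.43 + 11.7·21.3·0.25 + 11.7·2.1·0.59 + 21.3·2.1·0.46] = 892.69 + 495.808 = 1388.5.
Because errors are independent across components, Cov(Tᵢ,Tⱼ) = Cov(Xᵢ,Xⱼ); the off-diagonal part of the true-score variance is the same as above.
True-score variance = [17.1²·0.59 + 2.3²·0.77 + 11.7²·0.67 + 21.3²·0.84 + 2.1²·0.82] + 495.808 = 653.027 + 495.808 = 1148.83.
Reliability = 1148.83 / 1388.5 = 0.827.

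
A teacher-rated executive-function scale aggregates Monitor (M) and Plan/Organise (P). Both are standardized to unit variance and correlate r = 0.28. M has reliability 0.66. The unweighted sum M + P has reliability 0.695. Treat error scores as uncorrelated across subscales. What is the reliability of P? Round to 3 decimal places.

0.559

Var(M+P) = 2 + 2·0.28 = 2.560.
True-score variance = ρ_M + ρ_P + 2·0.28, so 0.695 = (0.66 + ρ_P + 0.56) / 2.560.
ρ_P = 0.695·2.560 − 0.66 − 0.56 = 0.559.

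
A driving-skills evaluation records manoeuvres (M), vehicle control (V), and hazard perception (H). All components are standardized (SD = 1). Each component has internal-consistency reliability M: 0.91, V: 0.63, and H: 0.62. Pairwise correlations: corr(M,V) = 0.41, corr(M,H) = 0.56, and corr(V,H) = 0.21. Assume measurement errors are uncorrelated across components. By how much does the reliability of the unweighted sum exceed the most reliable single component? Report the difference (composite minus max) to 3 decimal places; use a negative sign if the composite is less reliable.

-0.067

Var(sum) = 3 + 2.36 = 5.36; true-score variance = 2.16 + 2.36 = 4.52; composite reliability = 0.8433.
Max component reliability = 0.9100.
Difference = 0.8433 − 0.9100 = -0.067.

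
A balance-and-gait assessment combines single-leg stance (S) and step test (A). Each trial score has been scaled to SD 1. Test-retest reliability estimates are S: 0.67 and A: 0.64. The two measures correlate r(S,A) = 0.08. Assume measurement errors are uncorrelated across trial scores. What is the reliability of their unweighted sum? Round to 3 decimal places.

Var(S+A) = 2 + 2·[0.08] = 2 + 0.16 = 2.16.
Under uncorrelated errors the observed covariances equal the true-score covariances, so only the own-variance terms attenuate.
True-score variance = [0.67 + 0.64] + 0.16 = 1.31 + 0.16 = 1.47.
Reliability = 1.47 / 2.16 = 0.681.

0.681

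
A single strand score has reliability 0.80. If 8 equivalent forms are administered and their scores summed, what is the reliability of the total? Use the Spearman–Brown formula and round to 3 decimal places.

0.970

ρ_k = kρ / (1 + (k−1)ρ) = 8·0.80 / (1 + 7·0.80) = 6.400 / 6.600 = 0.970.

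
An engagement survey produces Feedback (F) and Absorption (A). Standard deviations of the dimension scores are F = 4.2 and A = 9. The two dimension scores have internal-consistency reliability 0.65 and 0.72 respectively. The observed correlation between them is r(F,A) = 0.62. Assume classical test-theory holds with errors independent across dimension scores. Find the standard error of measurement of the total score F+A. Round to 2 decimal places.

Var(total) = 98.64 + 46.872 = 145.512.
True-score variance = 69.786 + 46.872 = 116.658, so reliability = 0.8017.
Error variance = 145.512 − 116.658 = 28.854; SEM = √28.854 = 5.37.

5.37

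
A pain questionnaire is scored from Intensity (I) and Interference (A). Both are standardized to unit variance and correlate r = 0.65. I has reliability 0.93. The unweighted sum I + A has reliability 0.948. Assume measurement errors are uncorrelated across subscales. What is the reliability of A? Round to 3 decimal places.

0.898

Var(I+A) = 2 + 2·0.65 = 3.300.
True-score variance = ρ_I + ρ_A + 2·0.65, so 0.948 = (0.93 + ρ_A + 1.30) / 3.300.
ρ_A = 0.948·3.300 − 0.93 − 1.30 = 0.898.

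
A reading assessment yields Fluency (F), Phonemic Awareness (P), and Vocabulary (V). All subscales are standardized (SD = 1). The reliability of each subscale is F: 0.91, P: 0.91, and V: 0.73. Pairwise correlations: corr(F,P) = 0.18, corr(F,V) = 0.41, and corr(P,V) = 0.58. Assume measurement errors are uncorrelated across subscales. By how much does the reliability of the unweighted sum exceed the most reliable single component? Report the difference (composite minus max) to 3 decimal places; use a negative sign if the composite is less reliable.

0.006

Var(sum) = 3 + 2.34 = 5.34; true-score variance = 2.55 + 2.34 = 4.89; composite reliability = 0.9157.
Max component reliability = 0.9100.
Difference = 0.9157 − 0.9100 = 0.006.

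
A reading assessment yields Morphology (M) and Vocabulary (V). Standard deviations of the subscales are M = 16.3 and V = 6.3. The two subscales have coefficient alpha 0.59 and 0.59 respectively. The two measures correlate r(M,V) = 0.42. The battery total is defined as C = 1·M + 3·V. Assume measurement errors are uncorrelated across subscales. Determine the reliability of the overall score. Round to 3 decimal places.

0.710

Var(C) = 16.3² + 3²·6.3² + 2·[3·16.3·6.3·0.42] = 622.9 + 258.779 = 881.679.
Under uncorrelated errors the observed covariances equal the true-score covariances, so only the own-variance terms attenuate.
True-score variance = [16.3²·0.59 + 3²·6.3²·0.59] + 258.779 = 367.511 + 258.779 = 626.29.
Reliability = 626.29 / 881.679 = 0.710.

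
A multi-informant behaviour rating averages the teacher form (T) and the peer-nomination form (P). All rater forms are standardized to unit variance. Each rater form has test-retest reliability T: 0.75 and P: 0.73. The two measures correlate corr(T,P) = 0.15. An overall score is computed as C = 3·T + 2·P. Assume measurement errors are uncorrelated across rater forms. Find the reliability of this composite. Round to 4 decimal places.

0.7750

Var(C) = 3² + 2² + 2·[6·0.15] = 13 + 1.8 = 14.8.
With uncorrelated errors the cross-covariances are all true-score covariance, so they carry over unchanged; only the diagonal terms shrink to ρᵢσᵢ².
True-score variance = [3²·0.75 + 2²·0.73] + 1.8 = 9.67 + 1.8 = 11.47.
Reliability = 11.47 / 14.8 = 0.7750.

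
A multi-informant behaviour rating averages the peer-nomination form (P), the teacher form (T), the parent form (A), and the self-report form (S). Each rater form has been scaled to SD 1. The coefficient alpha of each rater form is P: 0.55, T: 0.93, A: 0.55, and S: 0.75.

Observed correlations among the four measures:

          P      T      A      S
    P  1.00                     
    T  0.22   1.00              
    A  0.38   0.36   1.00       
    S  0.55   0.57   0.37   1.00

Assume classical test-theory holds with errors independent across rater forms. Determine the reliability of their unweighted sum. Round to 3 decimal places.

Var(P+T+A+S) = 4 + 2·[0.22 + 0.38 + 0.55 + 0.36 + 0.57 + 0.37] = 4 + 4.9 = 8.9.
Under uncorrelated errors the observed covariances equal the true-score covariances, so only the own-variance terms attenuate.
True-score variance = [0.55 + 0.93 + 0.55 + 0.75] + 4.9 = 2.78 + 4.9 = 7.68.
Reliability = 7.68 / 8.9 = 0.863.

0.863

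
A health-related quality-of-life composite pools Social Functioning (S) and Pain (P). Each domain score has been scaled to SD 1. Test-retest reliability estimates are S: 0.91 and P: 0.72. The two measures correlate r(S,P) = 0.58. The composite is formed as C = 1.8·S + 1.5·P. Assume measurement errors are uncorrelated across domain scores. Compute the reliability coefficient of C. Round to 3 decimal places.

0.893

Var(C) = 1.8² + 1.5² + 2·[2.7·0.58] = 5.49 + 3.132 = 8.622.
Because errors are independent across components, Cov(Tᵢ,Tⱼ) = Cov(Xᵢ,Xⱼ); the off-diagonal part of the true-score variance is the same as above.
True-score variance = [1.8²·0.91 + 1.5²·0.72] + 3.132 = 4.5684 + 3.132 = 7.7004.
Reliability = 7.7004 / 8.622 = 0.893.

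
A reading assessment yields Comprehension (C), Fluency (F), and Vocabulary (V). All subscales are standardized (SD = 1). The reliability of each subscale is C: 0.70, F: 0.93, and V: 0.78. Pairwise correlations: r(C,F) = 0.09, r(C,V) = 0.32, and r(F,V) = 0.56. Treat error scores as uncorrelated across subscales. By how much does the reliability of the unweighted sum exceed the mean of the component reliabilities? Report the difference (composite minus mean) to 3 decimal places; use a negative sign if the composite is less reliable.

Var(sum) = 3 + 1.94 = 4.94; true-score variance = 2.41 + 1.94 = 4.35; composite reliability = 0.8806.
Mean component reliability = 0.8033.
Difference = 0.8806 − 0.8033 = 0.077.

0.077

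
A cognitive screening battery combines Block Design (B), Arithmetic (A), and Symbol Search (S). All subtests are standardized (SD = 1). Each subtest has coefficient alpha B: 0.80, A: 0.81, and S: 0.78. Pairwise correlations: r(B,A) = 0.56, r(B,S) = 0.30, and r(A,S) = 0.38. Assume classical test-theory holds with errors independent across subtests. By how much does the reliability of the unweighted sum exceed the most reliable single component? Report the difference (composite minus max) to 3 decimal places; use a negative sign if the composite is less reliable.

Var(sum) = 3 + 2.48 = 5.48; true-score variance = 2.39 + 2.48 = 4.87; composite reliability = 0.8887.
Max component reliability = 0.8100.
Difference = 0.8887 − 0.8100 = 0.079.

0.079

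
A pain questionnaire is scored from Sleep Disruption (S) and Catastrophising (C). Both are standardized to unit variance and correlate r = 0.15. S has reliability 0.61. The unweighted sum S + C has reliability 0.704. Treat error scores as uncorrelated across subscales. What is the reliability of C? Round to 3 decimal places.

0.709

Var(S+C) = 2 + 2·0.15 = 2.300.
True-score variance = ρ_S + ρ_C + 2·0.15, so 0.704 = (0.61 + ρ_C + 0.30) / 2.300.
ρ_C = 0.704·2.300 − 0.61 − 0.30 = 0.709.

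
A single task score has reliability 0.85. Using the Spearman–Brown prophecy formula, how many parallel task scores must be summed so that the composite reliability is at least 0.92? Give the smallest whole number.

3

k ≥ ρ*(1−ρ₁)/(ρ₁(1−ρ*)) = 0.92·0.15 / (0.85·0.08) = 2.029.
Smallest integer k = 3.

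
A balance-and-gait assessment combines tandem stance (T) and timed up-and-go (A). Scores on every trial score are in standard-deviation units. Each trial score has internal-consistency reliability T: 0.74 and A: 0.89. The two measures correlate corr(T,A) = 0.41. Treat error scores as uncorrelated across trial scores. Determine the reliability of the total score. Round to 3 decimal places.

Var(T+A) = 2 + 2·[0.41] = 2 + 0.82 = 2.82.
Because errors are independent across components, Cov(Tᵢ,Tⱼ) = Cov(Xᵢ,Xⱼ); the off-diagonal part of the true-score variance is the same as above.
True-score variance = [0.74 + 0.89] + 0.82 = 1.63 + 0.82 = 2.45.
Reliability = 2.45 / 2.82 = 0.869.

0.869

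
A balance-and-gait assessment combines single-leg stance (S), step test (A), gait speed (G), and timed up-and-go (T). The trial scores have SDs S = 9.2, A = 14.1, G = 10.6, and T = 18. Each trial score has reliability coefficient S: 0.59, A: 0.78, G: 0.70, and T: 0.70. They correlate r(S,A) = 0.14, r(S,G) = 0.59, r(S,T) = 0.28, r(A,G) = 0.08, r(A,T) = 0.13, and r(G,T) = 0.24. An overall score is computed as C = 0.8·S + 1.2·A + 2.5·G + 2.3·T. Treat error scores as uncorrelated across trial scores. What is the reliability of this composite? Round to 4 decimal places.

0.7961

Var(C) = 0.8²·9.2² + 1.2²·14.1² + 2.5²·10.6² + 2.3²·18² + 2·[0.96·9.2·14.1·0.14 + 2·9.2·10.6·0.59 + 1.84·9.2·18·0.28 + 3·14.1·10.6·0.08 + 2.76·14.1·18·0.13 + 5.75·10.6·18·0.24] = 2756.67 + 1216.13 = 3972.79.
Because errors are independent across components, Cov(Tᵢ,Tⱼ) = Cov(Xᵢ,Xⱼ); the off-diagonal part of the true-score variance is the same as above.
True-score variance = [0.8²·9.2²·0.59 + 1.2²·14.1²·0.78 + 2.5²·10.6²·0.70 + 2.3²·18²·0.70] + 1216.13 = 1946.61 + 1216.13 = 3162.74.
Reliability = 3162.74 / 3972.79 = 0.7961.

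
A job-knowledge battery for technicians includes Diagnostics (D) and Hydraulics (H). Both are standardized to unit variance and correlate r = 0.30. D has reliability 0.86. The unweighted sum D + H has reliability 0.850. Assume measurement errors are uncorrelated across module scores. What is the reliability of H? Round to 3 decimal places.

0.750

Var(D+H) = 2 + 2·0.30 = 2.600.
True-score variance = ρ_D + ρ_H + 2·0.30, so 0.850 = (0.86 + ρ_H + 0.60) / 2.600.
ρ_H = 0.850·2.600 − 0.86 − 0.60 = 0.750.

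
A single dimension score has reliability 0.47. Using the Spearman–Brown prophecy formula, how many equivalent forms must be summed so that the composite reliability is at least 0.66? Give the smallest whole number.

k ≥ ρ*(1−ρ₁)/(ρ₁(1−ρ*)) = 0.66·0.53 / (0.47·0.34) = 2.189.
Smallest integer k = 3.

3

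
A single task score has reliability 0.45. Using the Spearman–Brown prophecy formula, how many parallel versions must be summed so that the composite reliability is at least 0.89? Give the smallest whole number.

10

k ≥ ρ*(1−ρ₁)/(ρ₁(1−ρ*)) = 0.89·0.55 / (0.45·0.11) = 9.889.
Smallest integer k = 10.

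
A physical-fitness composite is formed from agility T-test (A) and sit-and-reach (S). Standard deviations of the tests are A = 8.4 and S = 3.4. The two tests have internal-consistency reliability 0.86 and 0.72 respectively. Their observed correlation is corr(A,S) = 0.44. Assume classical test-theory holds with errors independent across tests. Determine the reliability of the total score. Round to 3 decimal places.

0.878

Var(A+S) = 8.4² + 3.4² + 2·[8.4·3.4·0.44] = 82.12 + 25.1328 = 107.253.
Under uncorrelated errors the observed covariances equal the true-score covariances, so only the own-variance terms attenuate.
True-score variance = [8.4²·0.86 + 3.4²·0.72] + 25.1328 = 69.0048 + 25.1328 = 94.1376.
Reliability = 94.1376 / 107.253 = 0.878.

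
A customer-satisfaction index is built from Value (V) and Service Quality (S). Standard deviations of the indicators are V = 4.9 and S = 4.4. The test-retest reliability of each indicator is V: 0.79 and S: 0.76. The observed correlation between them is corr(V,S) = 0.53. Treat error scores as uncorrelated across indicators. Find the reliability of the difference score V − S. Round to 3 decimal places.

0.528

Var(V−S) = 4.9² + 4.4² − 2·4.9·4.4·0.53 = 43.37 − 22.8536 = 20.5164.
Under uncorrelated errors the observed covariances equal the true-score covariances, so only the own-variance terms attenuate.
True-score variance = [4.9²·0.79 + 4.4²·0.76] − 22.8536 = 33.6815 − 22.8536 = 10.8279.
Reliability = 10.8279 / 20.5164 = 0.528.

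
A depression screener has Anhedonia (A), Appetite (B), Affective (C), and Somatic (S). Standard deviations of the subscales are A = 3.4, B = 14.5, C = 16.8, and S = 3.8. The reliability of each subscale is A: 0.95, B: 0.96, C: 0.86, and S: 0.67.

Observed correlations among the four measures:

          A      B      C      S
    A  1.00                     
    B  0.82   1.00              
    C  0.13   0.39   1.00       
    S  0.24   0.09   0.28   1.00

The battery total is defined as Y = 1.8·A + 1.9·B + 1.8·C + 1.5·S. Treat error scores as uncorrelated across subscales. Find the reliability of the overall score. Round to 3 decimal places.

0.940

Var(Y) = 1.8²·3.4² + 1.9²·14.5² + 1.8²·16.8² + 1.5²·3.8² + 2·[3.42·3.4·14.5·0.82 + 3.24·3.4·16.8·0.13 + 2.7·3.4·3.8·0.24 + 3.42·14.5·16.8·0.39 + 2.85·14.5·3.8·0.09 + 2.7·16.8·3.8·0.28] = 1743.4 + 1116 = 2859.4.
With uncorrelated errors the cross-covariances are all true-score covariance, so they carry over unchanged; only the diagonal terms shrink to ρᵢσᵢ².
True-score variance = [1.8²·3.4²·0.95 + 1.9²·14.5²·0.96 + 1.8²·16.8²·0.86 + 1.5²·3.8²·0.67] + 1116 = 1572.43 + 1116 = 2688.42.
Reliability = 2688.42 / 2859.4 = 0.940.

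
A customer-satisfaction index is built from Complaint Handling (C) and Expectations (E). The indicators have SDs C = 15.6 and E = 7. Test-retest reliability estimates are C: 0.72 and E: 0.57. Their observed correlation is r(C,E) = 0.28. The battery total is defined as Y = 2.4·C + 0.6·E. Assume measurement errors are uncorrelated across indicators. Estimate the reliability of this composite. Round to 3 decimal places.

Var(Y) = 2.4²·15.6² + 0.6²·7² + 2·[1.44·15.6·7·0.28] = 1419.39 + 88.0589 = 1507.45.
With uncorrelated errors the cross-covariances are all true-score covariance, so they carry over unchanged; only the diagonal terms shrink to ρᵢσᵢ².
True-score variance = [2.4²·15.6²·0.72 + 0.6²·7²·0.57] + 88.0589 = 1019.32 + 88.0589 = 1107.38.
Reliability = 1107.38 / 1507.45 = 0.735.

0.735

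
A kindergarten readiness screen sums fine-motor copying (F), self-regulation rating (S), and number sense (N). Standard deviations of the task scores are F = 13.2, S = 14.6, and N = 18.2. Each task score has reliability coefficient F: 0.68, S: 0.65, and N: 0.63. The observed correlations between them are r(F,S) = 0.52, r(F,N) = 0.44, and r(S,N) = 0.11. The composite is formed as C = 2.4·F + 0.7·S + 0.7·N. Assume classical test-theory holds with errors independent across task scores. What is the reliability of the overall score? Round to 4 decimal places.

Var(C) = 2.4²·13.2² + 0.7²·14.6² + 0.7²·18.2² + 2·[1.68·13.2·14.6·0.52 + 1.68·13.2·18.2·0.44 + 0.49·14.6·18.2·0.11] = 1270.38 + 720.536 = 1990.91.
With uncorrelated errors the cross-covariances are all true-score covariance, so they carry over unchanged; only the diagonal terms shrink to ρᵢσᵢ².
True-score variance = [2.4²·13.2²·0.68 + 0.7²·14.6²·0.65 + 0.7²·18.2²·0.63] + 720.536 = 852.608 + 720.536 = 1573.14.
Reliability = 1573.14 / 1990.91 = 0.7902.

0.7902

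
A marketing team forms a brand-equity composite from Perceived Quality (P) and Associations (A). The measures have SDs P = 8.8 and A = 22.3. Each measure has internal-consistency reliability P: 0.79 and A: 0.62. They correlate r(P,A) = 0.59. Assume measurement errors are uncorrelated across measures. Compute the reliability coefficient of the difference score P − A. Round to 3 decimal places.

0.402

Var(P−A) = 8.8² + 22.3² − 2·8.8·22.3·0.59 = 574.73 − 231.563 = 343.167.
With uncorrelated errors the cross-covariances are all true-score covariance, so they carry over unchanged; only the diagonal terms shrink to ρᵢσᵢ².
True-score variance = [8.8²·0.79 + 22.3²·0.62] − 231.563 = 369.497 − 231.563 = 137.934.
Reliability = 137.934 / 343.167 = 0.402.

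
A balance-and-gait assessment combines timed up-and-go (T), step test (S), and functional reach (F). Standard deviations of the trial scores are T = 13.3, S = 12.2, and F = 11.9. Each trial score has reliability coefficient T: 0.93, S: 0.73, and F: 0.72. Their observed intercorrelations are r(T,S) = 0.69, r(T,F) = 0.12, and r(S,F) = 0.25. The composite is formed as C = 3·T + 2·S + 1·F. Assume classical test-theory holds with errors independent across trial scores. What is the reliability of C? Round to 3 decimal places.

Var(C) = 3²·13.3² + 2²·12.2² + 11.9² + 2·[6·13.3·12.2·0.69 + 3·13.3·11.9·0.12 + 2·12.2·11.9·0.25] = 2328.98 + 1602.65 = 3931.63.
Because errors are independent across components, Cov(Tᵢ,Tⱼ) = Cov(Xᵢ,Xⱼ); the off-diagonal part of the true-score variance is the same as above.
True-score variance = [3²·13.3²·0.93 + 2²·12.2²·0.73 + 11.9²·0.72] + 1602.65 = 2017.14 + 1602.65 = 3619.79.
Reliability = 3619.79 / 3931.63 = 0.921.

0.921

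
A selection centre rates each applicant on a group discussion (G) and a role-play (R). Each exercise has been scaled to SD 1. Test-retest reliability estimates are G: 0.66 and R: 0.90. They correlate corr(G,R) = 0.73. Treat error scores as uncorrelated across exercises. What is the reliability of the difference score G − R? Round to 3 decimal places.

Var(G−R) = 1 + 1 − 2·0.73 = 2 − 1.46 = 0.54.
Because errors are independent across components, Cov(Tᵢ,Tⱼ) = Cov(Xᵢ,Xⱼ); the off-diagonal part of the true-score variance is the same as above.
True-score variance = [0.66 + 0.90] − 1.46 = 1.56 − 1.46 = 0.1.
Reliability = 0.1 / 0.54 = 0.185.

0.185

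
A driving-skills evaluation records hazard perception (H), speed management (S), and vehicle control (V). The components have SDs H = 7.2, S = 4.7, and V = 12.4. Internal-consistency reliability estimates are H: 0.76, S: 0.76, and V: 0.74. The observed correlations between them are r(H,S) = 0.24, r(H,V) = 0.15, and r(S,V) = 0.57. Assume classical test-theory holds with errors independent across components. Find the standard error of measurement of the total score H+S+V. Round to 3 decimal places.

7.597

Var(total) = 227.69 + 109.466 = 337.156.
True-score variance = 169.969 + 109.466 = 279.436, so reliability = 0.8288.
Error variance = 337.156 − 279.436 = 57.7208; SEM = √57.7208 = 7.597.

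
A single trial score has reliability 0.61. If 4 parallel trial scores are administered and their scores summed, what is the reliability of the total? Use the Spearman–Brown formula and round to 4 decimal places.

0.8622

ρ_k = kρ / (1 + (k−1)ρ) = 4·0.61 / (1 + 3·0.61) = 2.440 / 2.830 = 0.8622.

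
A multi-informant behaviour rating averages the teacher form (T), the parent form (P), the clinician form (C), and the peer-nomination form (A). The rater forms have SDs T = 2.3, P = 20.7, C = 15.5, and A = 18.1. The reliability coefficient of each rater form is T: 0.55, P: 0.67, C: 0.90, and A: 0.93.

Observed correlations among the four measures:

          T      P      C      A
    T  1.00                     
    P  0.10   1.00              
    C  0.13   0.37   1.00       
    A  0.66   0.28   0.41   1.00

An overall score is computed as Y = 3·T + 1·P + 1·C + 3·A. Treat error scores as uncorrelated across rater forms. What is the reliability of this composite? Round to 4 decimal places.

Var(Y) = 3²·2.3² + 20.7² + 15.5² + 3²·18.1² + 2·[3·2.3·20.7·0.10 + 3·2.3·15.5·0.13 + 9·2.3·18.1·0.66 + 20.7·15.5·0.37 + 3·20.7·18.1·0.28 + 3·15.5·18.1·0.41] = 3664.84 + 2107.97 = 5772.81.
Because errors are independent across components, Cov(Tᵢ,Tⱼ) = Cov(Xᵢ,Xⱼ); the off-diagonal part of the true-score variance is the same as above.
True-score variance = [3²·2.3²·0.55 + 20.7²·0.67 + 15.5²·0.90 + 3²·18.1²·0.93] + 2107.97 = 3271.59 + 2107.97 = 5379.56.
Reliability = 5379.56 / 5772.81 = 0.9319.

0.9319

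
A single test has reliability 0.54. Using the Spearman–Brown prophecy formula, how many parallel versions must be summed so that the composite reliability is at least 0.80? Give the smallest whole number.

4

k ≥ ρ*(1−ρ₁)/(ρ₁(1−ρ*)) = 0.80·0.46 / (0.54·0.20) = 3.407.
Smallest integer k = 4.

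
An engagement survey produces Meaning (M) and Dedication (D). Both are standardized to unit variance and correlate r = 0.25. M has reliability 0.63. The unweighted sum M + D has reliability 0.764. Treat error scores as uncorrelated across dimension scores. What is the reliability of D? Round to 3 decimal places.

Var(M+D) = 2 + 2·0.25 = 2.500.
True-score variance = ρ_M + ρ_D + 2·0.25, so 0.764 = (0.63 + ρ_D + 0.50) / 2.500.
ρ_D = 0.764·2.500 − 0.63 − 0.50 = 0.780.

0.780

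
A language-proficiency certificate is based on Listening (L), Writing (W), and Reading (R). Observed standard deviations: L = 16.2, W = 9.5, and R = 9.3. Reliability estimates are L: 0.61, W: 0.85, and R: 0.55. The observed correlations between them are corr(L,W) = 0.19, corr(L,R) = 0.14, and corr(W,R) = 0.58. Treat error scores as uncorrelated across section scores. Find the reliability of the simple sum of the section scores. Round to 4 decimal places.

0.7590

Var(L+W+R) = 16.2² + 9.5² + 9.3² + 2·[16.2·9.5·0.19 + 16.2·9.3·0.14 + 9.5·9.3·0.58] = 439.18 + 203.153 = 642.333.
With uncorrelated errors the cross-covariances are all true-score covariance, so they carry over unchanged; only the diagonal terms shrink to ρᵢσᵢ².
True-score variance = [16.2²·0.61 + 9.5²·0.85 + 9.3²·0.55] + 203.153 = 284.37 + 203.153 = 487.523.
Reliability = 487.523 / 642.333 = 0.7590.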